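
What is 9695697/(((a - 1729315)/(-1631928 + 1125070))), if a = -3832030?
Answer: 4914341590026/5561345 ≈ 8.8366e+5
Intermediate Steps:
9695697/(((a - 1729315)/(-1631928 + 1125070))) = 9695697/(((-3832030 - 1729315)/(-1631928 + 1125070))) = 9695697/((-5561345/(-506858))) = 9695697/((-5561345*(-1/506858))) = 9695697/(5561345/506858) = 9695697*(506858/5561345) = 4914341590026/5561345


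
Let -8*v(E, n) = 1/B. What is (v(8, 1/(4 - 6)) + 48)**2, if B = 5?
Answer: 3682561/1600 ≈ 2301.6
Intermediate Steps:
v(E, n) = -1/40 (v(E, n) = -1/8/5 = -1/8*1/5 = -1/40)
(v(8, 1/(4 - 6)) + 48)**2 = (-1/40 + 48)**2 = (1919/40)**2 = 3682561/1600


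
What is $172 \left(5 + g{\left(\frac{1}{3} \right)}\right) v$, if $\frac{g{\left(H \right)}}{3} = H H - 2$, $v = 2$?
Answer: $- \frac{688}{3} \approx -229.33$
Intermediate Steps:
$g{\left(H \right)} = -6 + 3 H^{2}$ ($g{\left(H \right)} = 3 \left(H H - 2\right) = 3 \left(H^{2} - 2\right) = 3 \left(-2 + H^{2}\right) = -6 + 3 H^{2}$)
$172 \left(5 + g{\left(\frac{1}{3} \right)}\right) v = 172 \left(5 - \left(6 - 3 \left(\frac{1}{3}\right)^{2}\right)\right) 2 = 172 \left(5 - \left(6 - \frac{3}{9}\right)\right) 2 = 172 \left(5 + \left(-6 + 3 \cdot \frac{1}{9}\right)\right) 2 = 172 \left(5 + \left(-6 + \frac{1}{3}\right)\right) 2 = 172 \left(5 - \frac{17}{3}\right) 2 = 172 \left(\left(- \frac{2}{3}\right) 2\right) = 172 \left(- \frac{4}{3}\right) = - \frac{688}{3}$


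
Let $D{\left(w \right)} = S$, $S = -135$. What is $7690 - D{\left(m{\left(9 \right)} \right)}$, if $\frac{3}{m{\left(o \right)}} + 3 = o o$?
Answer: $7825$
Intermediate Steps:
$m{\left(o \right)} = \frac{3}{-3 + o^{2}}$ ($m{\left(o \right)} = \frac{3}{-3 + o o} = \frac{3}{-3 + o^{2}}$)
$D{\left(w \right)} = -135$
$7690 - D{\left(m{\left(9 \right)} \right)} = 7690 - -135 = 7690 + 135 = 7825$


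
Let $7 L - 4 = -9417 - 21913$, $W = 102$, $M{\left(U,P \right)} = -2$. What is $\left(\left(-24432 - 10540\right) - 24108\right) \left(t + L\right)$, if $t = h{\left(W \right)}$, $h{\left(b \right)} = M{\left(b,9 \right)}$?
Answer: $264509600$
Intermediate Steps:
$h{\left(b \right)} = -2$
$L = - \frac{31326}{7}$ ($L = \frac{4}{7} + \frac{-9417 - 21913}{7} = \frac{4}{7} + \frac{1}{7} \left(-31330\right) = \frac{4}{7} - \frac{31330}{7} = - \frac{31326}{7} \approx -4475.1$)
$t = -2$
$\left(\left(-24432 - 10540\right) - 24108\right) \left(t + L\right) = \left(\left(-24432 - 10540\right) - 24108\right) \left(-2 - \frac{31326}{7}\right) = \left(-34972 - 24108\right) \left(- \frac{31340}{7}\right) = \left(-59080\right) \left(- \frac{31340}{7}\right) = 264509600$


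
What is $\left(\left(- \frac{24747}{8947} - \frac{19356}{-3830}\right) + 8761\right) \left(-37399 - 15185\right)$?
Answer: $- \frac{7895268633177744}{17133505} \approx -4.6081 \cdot 10^{8}$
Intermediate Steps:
$\left(\left(- \frac{24747}{8947} - \frac{19356}{-3830}\right) + 8761\right) \left(-37399 - 15185\right) = \left(\left(\left(-24747\right) \frac{1}{8947} - - \frac{9678}{1915}\right) + 8761\right) \left(-52584\right) = \left(\left(- \frac{24747}{8947} + \frac{9678}{1915}\right) + 8761\right) \left(-52584\right) = \left(\frac{39198561}{17133505} + 8761\right) \left(-52584\right) = \frac{150145835866}{17133505} \left(-52584\right) = - \frac{7895268633177744}{17133505}$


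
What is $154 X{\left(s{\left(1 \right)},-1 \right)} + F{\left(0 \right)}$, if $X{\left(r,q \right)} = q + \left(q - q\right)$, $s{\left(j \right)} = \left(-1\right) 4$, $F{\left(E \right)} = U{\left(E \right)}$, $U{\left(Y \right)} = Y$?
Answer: $-154$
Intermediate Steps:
$F{\left(E \right)} = E$
$s{\left(j \right)} = -4$
$X{\left(r,q \right)} = q$ ($X{\left(r,q \right)} = q + 0 = q$)
$154 X{\left(s{\left(1 \right)},-1 \right)} + F{\left(0 \right)} = 154 \left(-1\right) + 0 = -154 + 0 = -154$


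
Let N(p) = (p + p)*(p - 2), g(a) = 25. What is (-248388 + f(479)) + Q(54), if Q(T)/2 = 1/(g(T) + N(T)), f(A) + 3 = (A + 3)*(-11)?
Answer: -1431082211/5641 ≈ -2.5369e+5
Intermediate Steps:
f(A) = -36 - 11*A (f(A) = -3 + (A + 3)*(-11) = -3 + (3 + A)*(-11) = -3 + (-33 - 11*A) = -36 - 11*A)
N(p) = 2*p*(-2 + p) (N(p) = (2*p)*(-2 + p) = 2*p*(-2 + p))
Q(T) = 2/(25 + 2*T*(-2 + T))
(-248388 + f(479)) + Q(54) = (-248388 + (-36 - 11*479)) + 2/(25 + 2*54*(-2 + 54)) = (-248388 + (-36 - 5269)) + 2/(25 + 2*54*52) = (-248388 - 5305) + 2/(25 + 5616) = -253693 + 2/5641 = -1431082211/5641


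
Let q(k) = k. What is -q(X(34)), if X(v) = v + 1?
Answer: -35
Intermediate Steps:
X(v) = 1 + v
-q(X(34)) = -(1 + 34) = -1*35 = -35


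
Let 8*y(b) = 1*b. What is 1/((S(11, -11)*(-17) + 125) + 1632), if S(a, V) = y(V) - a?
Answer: 8/15739 ≈ 0.00050829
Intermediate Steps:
y(b) = b/8 (y(b) = (1*b)/8 = b/8)
S(a, V) = -a + V/8 (S(a, V) = V/8 - a = -a + V/8)
1/((S(11, -11)*(-17) + 125) + 1632) = 1/(((-1*11 + (⅛)*(-11))*(-17) + 125) + 1632) = 1/(((-11 - 11/8)*(-17) + 125) + 1632) = 1/((-99/8*(-17) + 125) + 1632) = 1/((1683/8 + 125) + 1632) = 1/(2683/8 + 1632) = 1/(15739/8) = 8/15739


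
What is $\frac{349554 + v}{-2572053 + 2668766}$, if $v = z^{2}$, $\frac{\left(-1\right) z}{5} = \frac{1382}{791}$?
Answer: $\frac{218757044374}{60511486553} \approx 3.6151$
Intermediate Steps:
$z = - \frac{6910}{791}$ ($z = - 5 \cdot \frac{1382}{791} = - 5 \cdot 1382 \cdot \frac{1}{791} = \left(-5\right) \frac{1382}{791} = - \frac{6910}{791} \approx -8.7358$)
$v = \frac{47748100}{625681}$ ($v = \left(- \frac{6910}{791}\right)^{2} = \frac{47748100}{625681} \approx 76.314$)
$\frac{349554 + v}{-2572053 + 2668766} = \frac{349554 + \frac{47748100}{625681}}{-2572053 + 2668766} = \frac{218757044374}{625681 \cdot 96713} = \frac{218757044374}{625681} \cdot \frac{1}{96713} = \frac{218757044374}{60511486553}$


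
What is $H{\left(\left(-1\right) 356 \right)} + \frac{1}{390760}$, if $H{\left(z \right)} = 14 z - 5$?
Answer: $- \frac{1949501639}{390760} \approx -4989.0$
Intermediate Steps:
$H{\left(z \right)} = -5 + 14 z$
$H{\left(\left(-1\right) 356 \right)} + \frac{1}{390760} = \left(-5 + 14 \left(\left(-1\right) 356\right)\right) + \frac{1}{390760} = \left(-5 + 14 \left(-356\right)\right) + \frac{1}{390760} = \left(-5 - 4984\right) + \frac{1}{390760} = -4989 + \frac{1}{390760} = - \frac{1949501639}{390760}$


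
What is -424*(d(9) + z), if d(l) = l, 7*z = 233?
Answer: -125504/7 ≈ -17929.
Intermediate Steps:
z = 233/7 (z = (⅐)*233 = 233/7 ≈ 33.286)
-424*(d(9) + z) = -424*(9 + 233/7) = -424*296/7 = -125504/7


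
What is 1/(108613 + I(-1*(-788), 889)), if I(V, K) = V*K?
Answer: 1/809145 ≈ 1.2359e-6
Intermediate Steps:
I(V, K) = K*V
1/(108613 + I(-1*(-788), 889)) = 1/(108613 + 889*(-1*(-788))) = 1/(108613 + 889*788) = 1/(108613 + 700532) = 1/809145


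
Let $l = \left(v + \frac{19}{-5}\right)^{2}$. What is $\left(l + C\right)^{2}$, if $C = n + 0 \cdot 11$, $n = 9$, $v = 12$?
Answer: $\frac{3632836}{625} \approx 5812.5$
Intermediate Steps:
$l = \frac{1681}{25}$ ($l = \left(12 + \frac{19}{-5}\right)^{2} = \left(12 + 19 \left(- \frac{1}{5}\right)\right)^{2} = \left(12 - \frac{19}{5}\right)^{2} = \left(\frac{41}{5}\right)^{2} = \frac{1681}{25} \approx 67.24$)
$C = 9$ ($C = 9 + 0 \cdot 11 = 9 + 0 = 9$)
$\left(l + C\right)^{2} = \left(\frac{1681}{25} + 9\right)^{2} = \left(\frac{1906}{25}\right)^{2} = \frac{3632836}{625}$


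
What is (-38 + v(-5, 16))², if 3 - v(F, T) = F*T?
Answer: 2025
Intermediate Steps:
v(F, T) = 3 - F*T
(-38 + v(-5, 16))² = (-38 + (3 - 1*(-5)*16))² = (-38 + (3 + 80))² = (-38 + 83)² = 45² = 2025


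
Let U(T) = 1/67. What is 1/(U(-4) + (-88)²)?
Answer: 67/518849 ≈ 0.00012913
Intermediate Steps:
U(T) = 1/67
1/(U(-4) + (-88)²) = 1/(1/67 + (-88)²) = 1/(1/67 + 7744) = 1/(518849/67) = 67/518849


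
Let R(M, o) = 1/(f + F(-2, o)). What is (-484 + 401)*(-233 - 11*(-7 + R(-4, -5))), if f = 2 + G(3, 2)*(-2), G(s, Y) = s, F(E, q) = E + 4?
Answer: 24983/2 ≈ 12492.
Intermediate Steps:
F(E, q) = 4 + E
f = -4 (f = 2 + 3*(-2) = 2 - 6 = -4)
R(M, o) = -½ (R(M, o) = 1/(-4 + (4 - 2)) = 1/(-4 + 2) = 1/(-2) = -½)
(-484 + 401)*(-233 - 11*(-7 + R(-4, -5))) = (-484 + 401)*(-233 - 11*(-7 - ½)) = -83*(-233 - 11*(-15/2)) = -83*(-233 + 165/2) = -83*(-301/2) = 24983/2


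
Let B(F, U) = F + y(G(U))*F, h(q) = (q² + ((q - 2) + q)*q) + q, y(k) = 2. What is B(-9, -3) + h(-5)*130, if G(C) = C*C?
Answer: 10373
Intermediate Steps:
G(C) = C²
h(q) = q + q² + q*(-2 + 2*q) (h(q) = (q² + ((-2 + q) + q)*q) + q = (q² + (-2 + 2*q)*q) + q = (q² + q*(-2 + 2*q)) + q = q + q² + q*(-2 + 2*q))
B(F, U) = 3*F (B(F, U) = F + 2*F = 3*F)
B(-9, -3) + h(-5)*130 = 3*(-9) - 5*(-1 + 3*(-5))*130 = -27 - 5*(-1 - 15)*130 = -27 - 5*(-16)*130 = -27 + 80*130 = -27 + 10400 = 10373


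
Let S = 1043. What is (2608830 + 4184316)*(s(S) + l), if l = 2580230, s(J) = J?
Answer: 17534964354858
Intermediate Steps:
(2608830 + 4184316)*(s(S) + l) = (2608830 + 4184316)*(1043 + 2580230) = 6793146*2581273 = 17534964354858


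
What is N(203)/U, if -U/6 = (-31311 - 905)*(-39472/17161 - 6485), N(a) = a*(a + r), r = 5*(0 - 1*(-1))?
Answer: -45287879/1344960297117 ≈ -3.3672e-5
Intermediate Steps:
r = 5 (r = 5*(0 + 1) = 5*1 = 5)
N(a) = a*(5 + a) (N(a) = a*(a + 5) = a*(5 + a))
U = -21519364753872/17161 (U = -6*(-31311 - 905)*(-39472/17161 - 6485) = -(-193296)*(-39472*1/17161 - 6485) = -(-193296)*(-39472/17161 - 6485) = -(-193296)*(-111328557)/17161 = -6*3586560792312/17161 = -21519364753872/17161 ≈ -1.2540e+9)
N(203)/U = (203*(5 + 203))/(-21519364753872/17161) = (203*208)*(-17161/21519364753872) = 42224*(-17161/21519364753872) = -45287879/1344960297117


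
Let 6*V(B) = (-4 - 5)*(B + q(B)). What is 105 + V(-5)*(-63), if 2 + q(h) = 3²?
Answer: 294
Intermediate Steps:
q(h) = 7 (q(h) = -2 + 3² = -2 + 9 = 7)
V(B) = -21/2 - 3*B/2 (V(B) = ((-4 - 5)*(B + 7))/6 = (-9*(7 + B))/6 = (-63 - 9*B)/6 = -21/2 - 3*B/2)
105 + V(-5)*(-63) = 105 + (-21/2 - 3/2*(-5))*(-63) = 105 + (-21/2 + 15/2)*(-63) = 105 - 3*(-63) = 105 + 189 = 294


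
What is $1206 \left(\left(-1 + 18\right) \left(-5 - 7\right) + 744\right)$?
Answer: $651240$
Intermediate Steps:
$1206 \left(\left(-1 + 18\right) \left(-5 - 7\right) + 744\right) = 1206 \left(17 \left(-5 - 7\right) + 744\right) = 1206 \left(17 \left(-12\right) + 744\right) = 1206 \left(-204 + 744\right) = 1206 \cdot 540 = 651240$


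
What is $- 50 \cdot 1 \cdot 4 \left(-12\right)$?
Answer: $2400$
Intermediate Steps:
$- 50 \cdot 1 \cdot 4 \left(-12\right) = \left(-50\right) 4 \left(-12\right) = \left(-200\right) \left(-12\right) = 2400$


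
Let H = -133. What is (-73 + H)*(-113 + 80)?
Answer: 6798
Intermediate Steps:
(-73 + H)*(-113 + 80) = (-73 - 133)*(-113 + 80) = -206*(-33) = 6798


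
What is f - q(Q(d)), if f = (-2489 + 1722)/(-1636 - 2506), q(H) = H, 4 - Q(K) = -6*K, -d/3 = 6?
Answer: 431535/4142 ≈ 104.19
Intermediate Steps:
d = -18 (d = -3*6 = -18)
Q(K) = 4 + 6*K (Q(K) = 4 - (-6)*K = 4 + 6*K)
f = 767/4142 (f = -767/(-4142) = -767*(-1/4142) = 767/4142 ≈ 0.18518)
f - q(Q(d)) = 767/4142 - (4 + 6*(-18)) = 767/4142 - (4 - 108) = 767/4142 - 1*(-104) = 767/4142 + 104 = 431535/4142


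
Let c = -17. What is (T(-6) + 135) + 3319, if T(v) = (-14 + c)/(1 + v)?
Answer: 17301/5 ≈ 3460.2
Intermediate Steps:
T(v) = -31/(1 + v) (T(v) = (-14 - 17)/(1 + v) = -31/(1 + v))
(T(-6) + 135) + 3319 = (-31/(1 - 6) + 135) + 3319 = (-31/(-5) + 135) + 3319 = (-31*(-1/5) + 135) + 3319 = (31/5 + 135) + 3319 = 706/5 + 3319 = 17301/5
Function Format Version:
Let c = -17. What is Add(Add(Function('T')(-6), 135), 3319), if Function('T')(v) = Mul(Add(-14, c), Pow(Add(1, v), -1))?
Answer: Rational(17301, 5) ≈ 3460.2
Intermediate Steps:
Function('T')(v) = Mul(-31, Pow(Add(1, v), -1)) (Function('T')(v) = Mul(Add(-14, -17), Pow(Add(1, v), -1)) = Mul(-31, Pow(Add(1, v), -1)))
Add(Add(Function('T')(-6), 135), 3319) = Add(Add(Mul(-31, Pow(Add(1, -6), -1)), 135), 3319) = Add(Add(Mul(-31, Pow(-5, -1)), 135), 3319) = Add(Add(Mul(-31, Rational(-1, 5)), 135), 3319) = Add(Add(Rational(31, 5), 135), 3319) = Add(Rational(706, 5), 3319) = Rational(17301, 5)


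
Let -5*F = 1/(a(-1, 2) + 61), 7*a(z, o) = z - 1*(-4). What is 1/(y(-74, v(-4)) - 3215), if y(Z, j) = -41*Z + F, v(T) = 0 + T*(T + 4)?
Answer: -2150/389157 ≈ -0.0055248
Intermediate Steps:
a(z, o) = 4/7 + z/7 (a(z, o) = (z - 1*(-4))/7 = (z + 4)/7 = (4 + z)/7 = 4/7 + z/7)
F = -7/2150 (F = -1/(5*((4/7 + (⅐)*(-1)) + 61)) = -1/(5*((4/7 - ⅐) + 61)) = -1/(5*(3/7 + 61)) = -1/(5*430/7) = -⅕*7/430 = -7/2150 ≈ -0.0032558)
v(T) = T*(4 + T) (v(T) = 0 + T*(4 + T) = T*(4 + T))
y(Z, j) = -7/2150 - 41*Z (y(Z, j) = -41*Z - 7/2150 = -7/2150 - 41*Z)
1/(y(-74, v(-4)) - 3215) = 1/((-7/2150 - 41*(-74)) - 3215) = 1/((-7/2150 + 3034) - 3215) = 1/(6523093/2150 - 3215) = 1/(-389157/2150) = -2150/389157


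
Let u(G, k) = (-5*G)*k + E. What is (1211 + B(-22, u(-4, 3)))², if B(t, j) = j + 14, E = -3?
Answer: 1643524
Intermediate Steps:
u(G, k) = -3 - 5*G*k (u(G, k) = (-5*G)*k - 3 = -5*G*k - 3 = -3 - 5*G*k)
B(t, j) = 14 + j
(1211 + B(-22, u(-4, 3)))² = (1211 + (14 + (-3 - 5*(-4)*3)))² = (1211 + (14 + (-3 + 60)))² = (1211 + (14 + 57))² = (1211 + 71)² = 1282² = 1643524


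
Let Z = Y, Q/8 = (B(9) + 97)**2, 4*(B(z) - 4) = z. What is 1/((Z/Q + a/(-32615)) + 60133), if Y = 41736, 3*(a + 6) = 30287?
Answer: 16689323805/1003582112730844 ≈ 1.6630e-5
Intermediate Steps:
a = 30269/3 (a = -6 + (1/3)*30287 = -6 + 30287/3 = 30269/3 ≈ 10090.)
B(z) = 4 + z/4
Q = 170569/2 (Q = 8*((4 + (1/4)*9) + 97)**2 = 8*((4 + 9/4) + 97)**2 = 8*(25/4 + 97)**2 = 8*(413/4)**2 = 8*(170569/16) = 170569/2 ≈ 85285.)
Z = 41736
1/((Z/Q + a/(-32615)) + 60133) = 1/((41736/(170569/2) + (30269/3)/(-32615)) + 60133) = 1/((41736*(2/170569) + (30269/3)*(-1/32615)) + 60133) = 1/((83472/170569 - 30269/97845) + 60133) = 1/(3004364779/16689323805 + 60133) = 1/(1003582112730844/16689323805) = 16689323805/1003582112730844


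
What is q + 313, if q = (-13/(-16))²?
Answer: 80297/256 ≈ 313.66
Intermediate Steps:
q = 169/256 (q = (-13*(-1/16))² = (13/16)² = 169/256 ≈ 0.66016)
q + 313 = 169/256 + 313 = 80297/256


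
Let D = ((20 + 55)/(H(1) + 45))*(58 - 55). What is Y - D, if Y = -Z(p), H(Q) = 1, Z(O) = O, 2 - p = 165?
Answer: 7273/46 ≈ 158.11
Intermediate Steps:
p = -163 (p = 2 - 1*165 = 2 - 165 = -163)
Y = 163 (Y = -1*(-163) = 163)
D = 225/46 (D = ((20 + 55)/(1 + 45))*(58 - 55) = (75/46)*3 = 225/46 ≈ 4.8913)
Y - D = 163 - 1*225/46 = 163 - 225/46 = 7273/46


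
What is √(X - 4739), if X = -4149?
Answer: 2*I*√2222 ≈ 94.276*I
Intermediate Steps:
√(X - 4739) = √(-4149 - 4739) = √(-8888) = 2*I*√2222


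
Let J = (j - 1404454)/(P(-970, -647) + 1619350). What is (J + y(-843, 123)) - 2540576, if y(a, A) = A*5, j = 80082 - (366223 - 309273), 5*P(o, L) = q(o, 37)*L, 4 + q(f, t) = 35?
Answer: -20514492135583/8076693 ≈ -2.5400e+6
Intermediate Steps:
q(f, t) = 31 (q(f, t) = -4 + 35 = 31)
P(o, L) = 31*L/5 (P(o, L) = (31*L)/5 = 31*L/5)
j = 23132 (j = 80082 - 1*56950 = 80082 - 56950 = 23132)
y(a, A) = 5*A
J = -6906610/8076693 (J = (23132 - 1404454)/((31/5)*(-647) + 1619350) = -1381322/(-20057/5 + 1619350) = -1381322/8076693/5 = -1381322*5/8076693 = -6906610/8076693 ≈ -0.85513)
(J + y(-843, 123)) - 2540576 = (-6906610/8076693 + 5*123) - 2540576 = (-6906610/8076693 + 615) - 2540576 = 4960259585/8076693 - 2540576 = -20514492135583/8076693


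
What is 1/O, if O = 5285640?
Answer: 1/5285640 ≈ 1.8919e-7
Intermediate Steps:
1/O = 1/5285640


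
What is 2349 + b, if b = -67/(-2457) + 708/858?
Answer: 63509462/27027 ≈ 2349.9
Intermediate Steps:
b = 23039/27027 (b = -67*(-1/2457) + 708*(1/858) = 67/2457 + 118/143 = 23039/27027 ≈ 0.85244)
2349 + b = 2349 + 23039/27027 = 63509462/27027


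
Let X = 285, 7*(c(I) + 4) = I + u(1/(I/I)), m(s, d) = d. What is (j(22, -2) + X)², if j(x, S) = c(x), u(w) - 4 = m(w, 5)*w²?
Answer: 3992004/49 ≈ 81470.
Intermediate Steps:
u(w) = 4 + 5*w²
c(I) = -19/7 + I/7 (c(I) = -4 + (I + (4 + 5*(1/(I/I))²))/7 = -4 + (I + (4 + 5*(1/1)²))/7 = -4 + (I + (4 + 5*1²))/7 = -4 + (I + (4 + 5*1))/7 = -4 + (I + (4 + 5))/7 = -4 + (I + 9)/7 = -4 + (9 + I)/7 = -4 + (9/7 + I/7) = -19/7 + I/7)
j(x, S) = -19/7 + x/7
(j(22, -2) + X)² = ((-19/7 + (⅐)*22) + 285)² = ((-19/7 + 22/7) + 285)² = (3/7 + 285)² = (1998/7)² = 3992004/49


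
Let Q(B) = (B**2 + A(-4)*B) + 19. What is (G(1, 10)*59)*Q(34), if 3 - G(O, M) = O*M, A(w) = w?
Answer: -429107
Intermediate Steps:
G(O, M) = 3 - M*O (G(O, M) = 3 - O*M = 3 - M*O)
Q(B) = 19 + B**2 - 4*B (Q(B) = (B**2 - 4*B) + 19 = 19 + B**2 - 4*B)
(G(1, 10)*59)*Q(34) = ((3 - 1*10*1)*59)*(19 + 34**2 - 4*34) = ((3 - 10)*59)*(19 + 1156 - 136) = -7*59*1039 = -413*1039 = -429107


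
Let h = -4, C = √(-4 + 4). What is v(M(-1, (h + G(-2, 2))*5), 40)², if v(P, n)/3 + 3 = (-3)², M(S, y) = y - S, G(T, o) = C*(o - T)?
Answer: 324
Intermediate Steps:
C = 0 (C = √0 = 0)
G(T, o) = 0 (G(T, o) = 0*(o - T) = 0)
v(P, n) = 18 (v(P, n) = -9 + 3*(-3)² = -9 + 3*9 = -9 + 27 = 18)
v(M(-1, (h + G(-2, 2))*5), 40)² = 18² = 324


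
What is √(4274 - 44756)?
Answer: 3*I*√4498 ≈ 201.2*I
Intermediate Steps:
√(4274 - 44756) = √(-40482) = 3*I*√4498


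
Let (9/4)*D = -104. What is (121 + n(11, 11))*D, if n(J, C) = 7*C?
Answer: -9152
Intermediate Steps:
D = -416/9 (D = (4/9)*(-104) = -416/9 ≈ -46.222)
(121 + n(11, 11))*D = (121 + 7*11)*(-416/9) = (121 + 77)*(-416/9) = 198*(-416/9) = -9152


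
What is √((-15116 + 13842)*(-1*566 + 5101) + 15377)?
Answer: I*√5762213 ≈ 2400.5*I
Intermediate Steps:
√((-15116 + 13842)*(-1*566 + 5101) + 15377) = √(-1274*(-566 + 5101) + 15377) = √(-1274*4535 + 15377) = √(-5777590 + 15377) = √(-5762213) = I*√5762213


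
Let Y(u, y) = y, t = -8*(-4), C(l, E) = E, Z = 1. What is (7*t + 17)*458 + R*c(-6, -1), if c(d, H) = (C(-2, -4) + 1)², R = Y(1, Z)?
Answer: 110387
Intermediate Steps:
t = 32
R = 1
c(d, H) = 9 (c(d, H) = (-4 + 1)² = (-3)² = 9)
(7*t + 17)*458 + R*c(-6, -1) = (7*32 + 17)*458 + 1*9 = (224 + 17)*458 + 9 = 241*458 + 9 = 110378 + 9 = 110387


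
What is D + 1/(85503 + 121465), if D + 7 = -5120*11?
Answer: -11657886535/206968 ≈ -56327.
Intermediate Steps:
D = -56327 (D = -7 - 5120*11 = -7 - 56320 = -56327)
D + 1/(85503 + 121465) = -56327 + 1/(85503 + 121465) = -56327 + 1/206968 = -11657886535/206968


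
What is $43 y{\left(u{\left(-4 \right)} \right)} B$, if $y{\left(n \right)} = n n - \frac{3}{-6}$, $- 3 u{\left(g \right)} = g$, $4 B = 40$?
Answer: $\frac{8815}{9} \approx 979.44$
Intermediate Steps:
$B = 10$ ($B = \frac{1}{4} \cdot 40 = 10$)
$u{\left(g \right)} = - \frac{g}{3}$
$y{\left(n \right)} = \frac{1}{2} + n^{2}$ ($y{\left(n \right)} = n^{2} - - \frac{1}{2} = n^{2} + \frac{1}{2} = \frac{1}{2} + n^{2}$)
$43 y{\left(u{\left(-4 \right)} \right)} B = 43 \left(\frac{1}{2} + \left(\left(- \frac{1}{3}\right) \left(-4\right)\right)^{2}\right) 10 = 43 \left(\frac{1}{2} + \left(\frac{4}{3}\right)^{2}\right) 10 = 43 \left(\frac{1}{2} + \frac{16}{9}\right) 10 = 43 \cdot \frac{41}{18} \cdot 10 = \frac{1763}{18} \cdot 10 = \frac{8815}{9}$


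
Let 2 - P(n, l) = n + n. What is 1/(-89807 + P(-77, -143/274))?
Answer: -1/89651 ≈ -1.1154e-5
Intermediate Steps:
P(n, l) = 2 - 2*n (P(n, l) = 2 - (n + n) = 2 - 2*n)
1/(-89807 + P(-77, -143/274)) = 1/(-89807 + (2 - 2*(-77))) = 1/(-89807 + (2 + 154)) = 1/(-89807 + 156) = 1/(-89651) = -1/89651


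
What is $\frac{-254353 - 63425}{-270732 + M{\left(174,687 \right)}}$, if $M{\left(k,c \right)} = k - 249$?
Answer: $\frac{105926}{90269} \approx 1.1734$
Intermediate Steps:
$M{\left(k,c \right)} = -249 + k$
$\frac{-254353 - 63425}{-270732 + M{\left(174,687 \right)}} = \frac{-254353 - 63425}{-270732 + \left(-249 + 174\right)} = \frac{-254353 - 63425}{-270732 - 75} = \frac{-254353 - 63425}{-270807} = \left(-317778\right) \left(- \frac{1}{270807}\right) = \frac{105926}{90269}$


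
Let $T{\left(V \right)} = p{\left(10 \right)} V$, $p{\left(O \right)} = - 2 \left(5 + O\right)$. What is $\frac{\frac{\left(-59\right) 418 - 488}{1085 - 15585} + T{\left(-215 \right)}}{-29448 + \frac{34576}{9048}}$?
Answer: $- \frac{72969117}{333013660} \approx -0.21912$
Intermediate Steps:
$p{\left(O \right)} = -10 - 2 O$
$T{\left(V \right)} = - 30 V$ ($T{\left(V \right)} = \left(-10 - 20\right) V = - 30 V$)
$\frac{\frac{\left(-59\right) 418 - 488}{1085 - 15585} + T{\left(-215 \right)}}{-29448 + \frac{34576}{9048}} = \frac{\frac{\left(-59\right) 418 - 488}{1085 - 15585} - -6450}{-29448 + \frac{34576}{9048}} = \frac{\frac{-24662 - 488}{-14500} + 6450}{-29448 + 34576 \cdot \frac{1}{9048}} = \frac{\left(-25150\right) \left(- \frac{1}{14500}\right) + 6450}{-29448 + \frac{4322}{1131}} = \frac{\frac{503}{290} + 6450}{- \frac{33301366}{1131}} = \frac{1871003}{290} \left(- \frac{1131}{33301366}\right) = - \frac{72969117}{333013660}$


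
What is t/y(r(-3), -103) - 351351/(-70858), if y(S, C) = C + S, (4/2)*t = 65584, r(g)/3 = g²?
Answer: -574218215/1346302 ≈ -426.52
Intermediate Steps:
r(g) = 3*g²
t = 32792 (t = (½)*65584 = 32792)
t/y(r(-3), -103) - 351351/(-70858) = 32792/(-103 + 3*(-3)²) - 351351/(-70858) = 32792/(-103 + 3*9) - 351351*(-1/70858) = 32792/(-103 + 27) + 351351/70858 = 32792/(-76) + 351351/70858 = 32792*(-1/76) + 351351/70858 = -8198/19 + 351351/70858 = -574218215/1346302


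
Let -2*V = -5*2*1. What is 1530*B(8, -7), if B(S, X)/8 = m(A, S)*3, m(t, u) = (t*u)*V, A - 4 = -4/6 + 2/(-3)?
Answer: 3916800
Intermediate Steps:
V = 5 (V = -(-5*2)/2 = -(-5) = -½*(-10) = 5)
A = 8/3 (A = 4 + (-4/6 + 2/(-3)) = 4 + (-4*⅙ + 2*(-⅓)) = 4 + (-⅔ - ⅔) = 4 - 4/3 = 8/3 ≈ 2.6667)
m(t, u) = 5*t*u (m(t, u) = (t*u)*5 = 5*t*u)
B(S, X) = 320*S (B(S, X) = 8*((5*(8/3)*S)*3) = 8*((40*S/3)*3) = 8*(40*S) = 320*S)
1530*B(8, -7) = 1530*(320*8) = 1530*2560 = 3916800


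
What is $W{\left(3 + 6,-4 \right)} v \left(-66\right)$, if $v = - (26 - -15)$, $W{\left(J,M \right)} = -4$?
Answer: $-10824$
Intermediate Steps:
$v = -41$ ($v = - (26 + 15) = \left(-1\right) 41 = -41$)
$W{\left(3 + 6,-4 \right)} v \left(-66\right) = \left(-4\right) \left(-41\right) \left(-66\right) = 164 \left(-66\right) = -10824$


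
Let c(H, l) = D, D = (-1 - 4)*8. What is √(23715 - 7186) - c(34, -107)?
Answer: 40 + √16529 ≈ 168.57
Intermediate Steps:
D = -40 (D = -5*8 = -40)
c(H, l) = -40
√(23715 - 7186) - c(34, -107) = √(23715 - 7186) - 1*(-40) = √16529 + 40 = 40 + √16529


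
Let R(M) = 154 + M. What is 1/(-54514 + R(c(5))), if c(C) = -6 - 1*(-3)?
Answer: -1/54363 ≈ -1.8395e-5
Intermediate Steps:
c(C) = -3 (c(C) = -6 + 3 = -3)
1/(-54514 + R(c(5))) = 1/(-54514 + (154 - 3)) = 1/(-54514 + 151) = 1/(-54363) = -1/54363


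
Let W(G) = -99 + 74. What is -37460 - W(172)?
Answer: -37435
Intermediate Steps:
W(G) = -25
-37460 - W(172) = -37460 - 1*(-25) = -37460 + 25 = -37435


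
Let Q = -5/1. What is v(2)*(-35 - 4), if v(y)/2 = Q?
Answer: 390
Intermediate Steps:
Q = -5 (Q = -5*1 = -5)
v(y) = -10 (v(y) = 2*(-5) = -10)
v(2)*(-35 - 4) = -10*(-35 - 4) = -10*(-39) = 390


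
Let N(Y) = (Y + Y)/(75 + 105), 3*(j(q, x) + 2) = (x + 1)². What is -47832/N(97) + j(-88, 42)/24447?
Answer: -315724025309/7114077 ≈ -44380.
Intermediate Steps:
j(q, x) = -2 + (1 + x)²/3 (j(q, x) = -2 + (x + 1)²/3 = -2 + (1 + x)²/3)
N(Y) = Y/90 (N(Y) = (2*Y)/180 = (2*Y)*(1/180) = Y/90)
-47832/N(97) + j(-88, 42)/24447 = -47832/((1/90)*97) + (-2 + (1 + 42)²/3)/24447 = -47832/97/90 + (-2 + (⅓)*43²)*(1/24447) = -47832*90/97 + (-2 + (⅓)*1849)*(1/24447) = -4304880/97 + (-2 + 1849/3)*(1/24447) = -4304880/97 + (1843/3)*(1/24447) = -4304880/97 + 1843/73341 = -315724025309/7114077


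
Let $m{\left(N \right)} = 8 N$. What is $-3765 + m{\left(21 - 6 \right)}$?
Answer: $-3645$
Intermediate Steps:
$-3765 + m{\left(21 - 6 \right)} = -3765 + 8 \left(21 - 6\right) = -3765 + 8 \cdot 15 = -3765 + 120 = -3645$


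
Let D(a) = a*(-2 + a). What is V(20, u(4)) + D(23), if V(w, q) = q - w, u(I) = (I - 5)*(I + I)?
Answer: 455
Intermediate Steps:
u(I) = 2*I*(-5 + I) (u(I) = (-5 + I)*(2*I) = 2*I*(-5 + I))
V(20, u(4)) + D(23) = (2*4*(-5 + 4) - 1*20) + 23*(-2 + 23) = (2*4*(-1) - 20) + 23*21 = (-8 - 20) + 483 = -28 + 483 = 455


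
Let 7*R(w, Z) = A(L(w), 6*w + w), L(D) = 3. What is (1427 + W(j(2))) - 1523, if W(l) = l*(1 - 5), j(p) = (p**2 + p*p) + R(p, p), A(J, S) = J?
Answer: -908/7 ≈ -129.71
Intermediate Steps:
R(w, Z) = 3/7 (R(w, Z) = (1/7)*3 = 3/7)
j(p) = 3/7 + 2*p**2 (j(p) = (p**2 + p*p) + 3/7 = (p**2 + p**2) + 3/7 = 2*p**2 + 3/7 = 3/7 + 2*p**2)
W(l) = -4*l (W(l) = l*(-4) = -4*l)
(1427 + W(j(2))) - 1523 = (1427 - 4*(3/7 + 2*2**2)) - 1523 = (1427 - 4*(3/7 + 2*4)) - 1523 = (1427 - 4*(3/7 + 8)) - 1523 = (1427 - 4*59/7) - 1523 = (1427 - 236/7) - 1523 = 9753/7 - 1523 = -908/7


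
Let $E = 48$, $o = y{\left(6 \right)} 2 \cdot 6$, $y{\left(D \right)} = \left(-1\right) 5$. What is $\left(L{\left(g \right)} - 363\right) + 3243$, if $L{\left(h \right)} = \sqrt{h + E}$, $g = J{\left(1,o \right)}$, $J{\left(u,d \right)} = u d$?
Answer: $2880 + 2 i \sqrt{3} \approx 2880.0 + 3.4641 i$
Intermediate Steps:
$y{\left(D \right)} = -5$
$o = -60$ ($o = \left(-5\right) 2 \cdot 6 = \left(-10\right) 6 = -60$)
$J{\left(u,d \right)} = d u$
$g = -60$ ($g = \left(-60\right) 1 = -60$)
$L{\left(h \right)} = \sqrt{48 + h}$ ($L{\left(h \right)} = \sqrt{h + 48} = \sqrt{48 + h}$)
$\left(L{\left(g \right)} - 363\right) + 3243 = \left(\sqrt{48 - 60} - 363\right) + 3243 = \left(\sqrt{-12} - 363\right) + 3243 = \left(2 i \sqrt{3} - 363\right) + 3243 = \left(-363 + 2 i \sqrt{3}\right) + 3243 = 2880 + 2 i \sqrt{3}$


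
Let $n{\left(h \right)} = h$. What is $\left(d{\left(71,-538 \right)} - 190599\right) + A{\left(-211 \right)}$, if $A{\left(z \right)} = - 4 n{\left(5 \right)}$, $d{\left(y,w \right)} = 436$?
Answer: $-190183$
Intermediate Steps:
$A{\left(z \right)} = -20$ ($A{\left(z \right)} = \left(-4\right) 5 = -20$)
$\left(d{\left(71,-538 \right)} - 190599\right) + A{\left(-211 \right)} = \left(436 - 190599\right) - 20 = -190163 - 20 = -190183$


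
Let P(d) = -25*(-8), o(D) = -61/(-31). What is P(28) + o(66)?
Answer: 6261/31 ≈ 201.97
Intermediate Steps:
o(D) = 61/31 (o(D) = -61*(-1/31) = 61/31)
P(d) = 200
P(28) + o(66) = 200 + 61/31 = 6261/31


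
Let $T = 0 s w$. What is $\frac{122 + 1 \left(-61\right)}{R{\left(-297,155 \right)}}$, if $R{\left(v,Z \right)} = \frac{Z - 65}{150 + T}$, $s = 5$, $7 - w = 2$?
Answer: $\frac{305}{3} \approx 101.67$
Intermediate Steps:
$w = 5$ ($w = 7 - 2 = 5$)
$T = 0$ ($T = 0 \cdot 5 \cdot 5 = 0 \cdot 5 = 0$)
$R{\left(v,Z \right)} = - \frac{13}{30} + \frac{Z}{150}$ ($R{\left(v,Z \right)} = \frac{Z - 65}{150 + 0} = \frac{-65 + Z}{150} = \left(-65 + Z\right) \frac{1}{150} = - \frac{13}{30} + \frac{Z}{150}$)
$\frac{122 + 1 \left(-61\right)}{R{\left(-297,155 \right)}} = \frac{122 + 1 \left(-61\right)}{- \frac{13}{30} + \frac{1}{150} \cdot 155} = \frac{122 - 61}{- \frac{13}{30} + \frac{31}{30}} = \frac{61}{\frac{3}{5}} = 61 \cdot \frac{5}{3} = \frac{305}{3}$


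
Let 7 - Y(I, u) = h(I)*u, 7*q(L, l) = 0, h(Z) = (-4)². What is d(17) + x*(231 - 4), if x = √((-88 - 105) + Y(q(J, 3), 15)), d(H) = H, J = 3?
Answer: 17 + 227*I*√426 ≈ 17.0 + 4685.2*I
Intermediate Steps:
h(Z) = 16
q(L, l) = 0 (q(L, l) = (⅐)*0 = 0)
Y(I, u) = 7 - 16*u
x = I*√426 (x = √((-88 - 105) + (7 - 16*15)) = √(-193 + (7 - 240)) = √(-193 - 233) = √(-426) = I*√426 ≈ 20.64*I)
d(17) + x*(231 - 4) = 17 + (I*√426)*(231 - 4) = 17 + (I*√426)*227 = 17 + 227*I*√426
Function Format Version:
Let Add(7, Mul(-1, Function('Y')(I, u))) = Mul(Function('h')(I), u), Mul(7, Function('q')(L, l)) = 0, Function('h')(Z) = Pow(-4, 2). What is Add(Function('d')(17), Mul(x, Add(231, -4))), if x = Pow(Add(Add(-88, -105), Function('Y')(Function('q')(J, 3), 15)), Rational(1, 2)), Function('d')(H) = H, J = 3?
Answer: Add(17, Mul(227, I, Pow(426, Rational(1, 2)))) ≈ Add(17.000, Mul(4685.2, I))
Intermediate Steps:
Function('h')(Z) = 16
Function('q')(L, l) = 0 (Function('q')(L, l) = Mul(Rational(1, 7), 0) = 0)
Function('Y')(I, u) = Add(7, Mul(-16, u)) (Function('Y')(I, u) = Add(7, Mul(-1, Mul(16, u))) = Add(7, Mul(-16, u)))
x = Mul(I, Pow(426, Rational(1, 2))) (x = Pow(Add(Add(-88, -105), Add(7, Mul(-16, 15))), Rational(1, 2)) = Pow(Add(-193, Add(7, -240)), Rational(1, 2)) = Pow(Add(-193, -233), Rational(1, 2)) = Pow(-426, Rational(1, 2)) = Mul(I, Pow(426, Rational(1, 2))) ≈ Mul(20.640, I))
Add(Function('d')(17), Mul(x, Add(231, -4))) = Add(17, Mul(Mul(I, Pow(426, Rational(1, 2))), Add(231, -4))) = Add(17, Mul(Mul(I, Pow(426, Rational(1, 2))), 227)) = Add(17, Mul(227, I, Pow(426, Rational(1, 2))))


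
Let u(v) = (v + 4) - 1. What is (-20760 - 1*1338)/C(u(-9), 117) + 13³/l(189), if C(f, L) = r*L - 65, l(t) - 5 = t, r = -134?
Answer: 38874383/3054142 ≈ 12.728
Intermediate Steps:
l(t) = 5 + t
u(v) = 3 + v (u(v) = (4 + v) - 1 = 3 + v)
C(f, L) = -65 - 134*L (C(f, L) = -134*L - 65 = -65 - 134*L)
(-20760 - 1*1338)/C(u(-9), 117) + 13³/l(189) = (-20760 - 1*1338)/(-65 - 134*117) + 13³/(5 + 189) = (-20760 - 1338)/(-65 - 15678) + 2197/194 = -22098/(-15743) + 2197*(1/194) = -22098*(-1/15743) + 2197/194 = 22098/15743 + 2197/194 = 38874383/3054142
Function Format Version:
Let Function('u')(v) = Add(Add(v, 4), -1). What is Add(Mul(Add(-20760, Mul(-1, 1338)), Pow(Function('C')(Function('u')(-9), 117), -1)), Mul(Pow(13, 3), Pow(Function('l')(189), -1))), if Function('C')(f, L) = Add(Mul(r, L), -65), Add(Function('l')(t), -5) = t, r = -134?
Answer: Rational(38874383, 3054142) ≈ 12.728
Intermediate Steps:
Function('l')(t) = Add(5, t)
Function('u')(v) = Add(3, v) (Function('u')(v) = Add(Add(4, v), -1) = Add(3, v))
Function('C')(f, L) = Add(-65, Mul(-134, L)) (Function('C')(f, L) = Add(Mul(-134, L), -65) = Add(-65, Mul(-134, L)))
Add(Mul(Add(-20760, Mul(-1, 1338)), Pow(Function('C')(Function('u')(-9), 117), -1)), Mul(Pow(13, 3), Pow(Function('l')(189), -1))) = Add(Mul(Add(-20760, Mul(-1, 1338)), Pow(Add(-65, Mul(-134, 117)), -1)), Mul(Pow(13, 3), Pow(Add(5, 189), -1))) = Add(Mul(Add(-20760, -1338), Pow(Add(-65, -15678), -1)), Mul(2197, Pow(194, -1))) = Add(Mul(-22098, Pow(-15743, -1)), Mul(2197, Rational(1, 194))) = Add(Mul(-22098, Rational(-1, 15743)), Rational(2197, 194)) = Add(Rational(22098, 15743), Rational(2197, 194)) = Rational(38874383, 3054142)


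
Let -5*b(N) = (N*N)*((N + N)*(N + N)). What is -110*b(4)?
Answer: 22528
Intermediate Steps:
b(N) = -4*N**4/5 (b(N) = -N*N*(N + N)*(N + N)/5 = -N**2*(2*N)*(2*N)/5 = -N**2*4*N**2/5 = -4*N**4/5)
-110*b(4) = -(-88)*4**4 = -(-88)*256 = -110*(-1024/5) = 22528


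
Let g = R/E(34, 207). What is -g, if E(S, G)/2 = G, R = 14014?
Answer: -7007/207 ≈ -33.850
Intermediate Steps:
E(S, G) = 2*G
g = 7007/207 (g = 14014/((2*207)) = 14014/414 = 14014*(1/414) = 7007/207 ≈ 33.850)
-g = -1*7007/207 = -7007/207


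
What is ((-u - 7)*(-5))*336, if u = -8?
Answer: -1680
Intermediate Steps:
((-u - 7)*(-5))*336 = ((-1*(-8) - 7)*(-5))*336 = ((8 - 7)*(-5))*336 = (1*(-5))*336 = -5*336 = -1680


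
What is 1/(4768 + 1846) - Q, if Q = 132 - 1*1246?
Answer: 7367997/6614 ≈ 1114.0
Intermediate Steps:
Q = -1114 (Q = 132 - 1246 = -1114)
1/(4768 + 1846) - Q = 1/(4768 + 1846) - 1*(-1114) = 1/6614 + 1114 = 7367997/6614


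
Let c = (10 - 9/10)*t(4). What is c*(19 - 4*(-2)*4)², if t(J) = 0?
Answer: 0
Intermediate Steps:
c = 0 (c = (10 - 9/10)*0 = (91/10)*0 = 0)
c*(19 - 4*(-2)*4)² = 0*(19 - 4*(-2)*4)² = 0*(19 + 8*4)² = 0*(19 + 32)² = 0*51² = 0*2601 = 0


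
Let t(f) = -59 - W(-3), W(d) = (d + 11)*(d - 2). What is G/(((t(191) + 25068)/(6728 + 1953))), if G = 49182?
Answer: 426948942/25049 ≈ 17045.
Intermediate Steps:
W(d) = (-2 + d)*(11 + d) (W(d) = (11 + d)*(-2 + d) = (-2 + d)*(11 + d))
t(f) = -19 (t(f) = -59 - (-22 + (-3)**2 + 9*(-3)) = -59 - (-22 + 9 - 27) = -59 - 1*(-40) = -59 + 40 = -19)
G/(((t(191) + 25068)/(6728 + 1953))) = 49182/(((-19 + 25068)/(6728 + 1953))) = 49182/((25049/8681)) = 49182/((25049*(1/8681))) = 49182/(25049/8681) = 49182*(8681/25049) = 426948942/25049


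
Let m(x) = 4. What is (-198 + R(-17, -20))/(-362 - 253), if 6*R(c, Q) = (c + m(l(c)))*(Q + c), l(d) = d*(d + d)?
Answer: 707/3690 ≈ 0.19160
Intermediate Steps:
l(d) = 2*d**2 (l(d) = d*(2*d) = 2*d**2)
R(c, Q) = (4 + c)*(Q + c)/6 (R(c, Q) = ((c + 4)*(Q + c))/6 = ((4 + c)*(Q + c))/6 = (4 + c)*(Q + c)/6)
(-198 + R(-17, -20))/(-362 - 253) = (-198 + ((1/6)*(-17)**2 + (2/3)*(-20) + (2/3)*(-17) + (1/6)*(-20)*(-17)))/(-362 - 253) = (-198 + ((1/6)*289 - 40/3 - 34/3 + 170/3))/(-615) = (-198 + (289/6 - 40/3 - 34/3 + 170/3))*(-1/615) = (-198 + 481/6)*(-1/615) = -707/6*(-1/615) = 707/3690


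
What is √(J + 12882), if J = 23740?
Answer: √36622 ≈ 191.37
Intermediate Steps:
√(J + 12882) = √(23740 + 12882) = √36622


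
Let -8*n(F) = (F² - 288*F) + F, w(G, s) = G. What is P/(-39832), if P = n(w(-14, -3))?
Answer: 2107/159328 ≈ 0.013224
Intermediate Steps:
n(F) = -F²/8 + 287*F/8 (n(F) = -((F² - 288*F) + F)/8 = -(F² - 287*F)/8 = -F²/8 + 287*F/8)
P = -2107/4 (P = (⅛)*(-14)*(287 - 1*(-14)) = (⅛)*(-14)*(287 + 14) = (⅛)*(-14)*301 = -2107/4 ≈ -526.75)
P/(-39832) = -2107/4/(-39832) = -2107/4*(-1/39832) = 2107/159328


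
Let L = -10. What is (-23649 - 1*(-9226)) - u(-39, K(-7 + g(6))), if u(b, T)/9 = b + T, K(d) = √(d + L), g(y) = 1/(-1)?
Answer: -14072 - 27*I*√2 ≈ -14072.0 - 38.184*I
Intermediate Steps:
g(y) = -1
K(d) = √(-10 + d) (K(d) = √(d - 10) = √(-10 + d))
u(b, T) = 9*T + 9*b (u(b, T) = 9*(b + T) = 9*(T + b) = 9*T + 9*b)
(-23649 - 1*(-9226)) - u(-39, K(-7 + g(6))) = (-23649 - 1*(-9226)) - (9*√(-10 + (-7 - 1)) + 9*(-39)) = (-23649 + 9226) - (9*√(-10 - 8) - 351) = -14423 - (9*√(-18) - 351) = -14423 - (9*(3*I*√2) - 351) = -14423 - (27*I*√2 - 351) = -14423 - (-351 + 27*I*√2) = -14423 + (351 - 27*I*√2) = -14072 - 27*I*√2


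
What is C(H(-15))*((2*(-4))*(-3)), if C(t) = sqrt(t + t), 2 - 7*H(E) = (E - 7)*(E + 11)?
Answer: 48*I*sqrt(301)/7 ≈ 118.97*I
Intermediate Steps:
H(E) = 2/7 - (-7 + E)*(11 + E)/7 (H(E) = 2/7 - (E - 7)*(E + 11)/7 = 2/7 - (-7 + E)*(11 + E)/7)
C(t) = sqrt(2)*sqrt(t) (C(t) = sqrt(2*t) = sqrt(2)*sqrt(t))
C(H(-15))*((2*(-4))*(-3)) = (sqrt(2)*sqrt(79/7 - 4/7*(-15) - 1/7*(-15)**2))*((2*(-4))*(-3)) = (sqrt(2)*sqrt(79/7 + 60/7 - 1/7*225))*(-8*(-3)) = (sqrt(2)*sqrt(79/7 + 60/7 - 225/7))*24 = (sqrt(2)*sqrt(-86/7))*24 = (sqrt(2)*(I*sqrt(602)/7))*24 = (2*I*sqrt(301)/7)*24 = 48*I*sqrt(301)/7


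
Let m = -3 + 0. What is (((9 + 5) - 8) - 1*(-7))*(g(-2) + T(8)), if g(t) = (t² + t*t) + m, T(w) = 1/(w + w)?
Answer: 1053/16 ≈ 65.813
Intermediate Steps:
m = -3
T(w) = 1/(2*w)
g(t) = -3 + 2*t² (g(t) = (t² + t*t) - 3 = (t² + t²) - 3 = 2*t² - 3 = -3 + 2*t²)
(((9 + 5) - 8) - 1*(-7))*(g(-2) + T(8)) = (((9 + 5) - 8) - 1*(-7))*((-3 + 2*(-2)²) + (½)/8) = ((14 - 8) + 7)*((-3 + 2*4) + (½)*(⅛)) = (6 + 7)*((-3 + 8) + 1/16) = 13*(5 + 1/16) = 13*(81/16) = 1053/16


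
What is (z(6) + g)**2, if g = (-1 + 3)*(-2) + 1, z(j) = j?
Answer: 9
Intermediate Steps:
g = -3 (g = 2*(-2) + 1 = -4 + 1 = -3)
(z(6) + g)**2 = (6 - 3)**2 = 3**2 = 9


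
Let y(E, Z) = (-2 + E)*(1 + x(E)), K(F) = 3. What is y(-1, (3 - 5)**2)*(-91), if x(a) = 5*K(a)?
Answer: 4368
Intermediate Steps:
x(a) = 15 (x(a) = 5*3 = 15)
y(E, Z) = -32 + 16*E (y(E, Z) = (-2 + E)*(1 + 15) = (-2 + E)*16 = -32 + 16*E)
y(-1, (3 - 5)**2)*(-91) = (-32 + 16*(-1))*(-91) = (-32 - 16)*(-91) = -48*(-91) = 4368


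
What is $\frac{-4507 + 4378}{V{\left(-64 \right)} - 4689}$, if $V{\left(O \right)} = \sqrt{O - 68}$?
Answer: $\frac{201627}{7328951} + \frac{86 i \sqrt{33}}{7328951} \approx 0.027511 + 6.7408 \cdot 10^{-5} i$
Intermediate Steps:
$V{\left(O \right)} = \sqrt{-68 + O}$
$\frac{-4507 + 4378}{V{\left(-64 \right)} - 4689} = \frac{-4507 + 4378}{\sqrt{-68 - 64} - 4689} = - \frac{129}{\sqrt{-132} - 4689} = - \frac{129}{2 i \sqrt{33} - 4689} = - \frac{129}{-4689 + 2 i \sqrt{33}}$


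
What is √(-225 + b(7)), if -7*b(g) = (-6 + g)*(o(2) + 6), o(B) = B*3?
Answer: 23*I*√21/7 ≈ 15.057*I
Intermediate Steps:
o(B) = 3*B
b(g) = 72/7 - 12*g/7 (b(g) = -(-6 + g)*(3*2 + 6)/7 = -(-6 + g)*(6 + 6)/7 = -(-6 + g)*12/7 = -(-72 + 12*g)/7 = 72/7 - 12*g/7)
√(-225 + b(7)) = √(-225 + (72/7 - 12/7*7)) = √(-225 + (72/7 - 12)) = √(-225 - 12/7) = √(-1587/7) = 23*I*√21/7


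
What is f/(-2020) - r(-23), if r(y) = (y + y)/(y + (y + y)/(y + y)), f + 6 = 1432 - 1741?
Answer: -8599/4444 ≈ -1.9350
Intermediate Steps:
f = -315 (f = -6 + (1432 - 1741) = -6 - 309 = -315)
r(y) = 2*y/(1 + y) (r(y) = (2*y)/(y + (2*y)/((2*y))) = (2*y)/(y + (2*y)*(1/(2*y))) = (2*y)/(y + 1) = (2*y)/(1 + y) = 2*y/(1 + y))
f/(-2020) - r(-23) = -315/(-2020) - 2*(-23)/(1 - 23) = -315*(-1/2020) - 2*(-23)/(-22) = 63/404 - 2*(-23)*(-1)/22 = 63/404 - 1*23/11 = 63/404 - 23/11 = -8599/4444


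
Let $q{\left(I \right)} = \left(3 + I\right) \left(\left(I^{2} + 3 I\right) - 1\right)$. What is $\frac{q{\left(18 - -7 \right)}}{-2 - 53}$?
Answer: $- \frac{19572}{55} \approx -355.85$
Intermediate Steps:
$q{\left(I \right)} = \left(3 + I\right) \left(-1 + I^{2} + 3 I\right)$
$\frac{q{\left(18 - -7 \right)}}{-2 - 53} = \frac{-3 + \left(18 - -7\right)^{3} + 6 \left(18 - -7\right)^{2} + 8 \left(18 - -7\right)}{-2 - 53} = \frac{-3 + \left(18 + 7\right)^{3} + 6 \left(18 + 7\right)^{2} + 8 \left(18 + 7\right)}{-55} = - \frac{-3 + 25^{3} + 6 \cdot 25^{2} + 8 \cdot 25}{55} = - \frac{-3 + 15625 + 6 \cdot 625 + 200}{55} = - \frac{-3 + 15625 + 3750 + 200}{55} = \left(- \frac{1}{55}\right) 19572 = - \frac{19572}{55}$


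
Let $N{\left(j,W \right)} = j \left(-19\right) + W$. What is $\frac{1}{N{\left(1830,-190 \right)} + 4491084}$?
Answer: $\frac{1}{4456124} \approx 2.2441 \cdot 10^{-7}$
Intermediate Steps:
$N{\left(j,W \right)} = W - 19 j$ ($N{\left(j,W \right)} = - 19 j + W = W - 19 j$)
$\frac{1}{N{\left(1830,-190 \right)} + 4491084} = \frac{1}{\left(-190 - 34770\right) + 4491084} = \frac{1}{-34960 + 4491084} = \frac{1}{4456124}$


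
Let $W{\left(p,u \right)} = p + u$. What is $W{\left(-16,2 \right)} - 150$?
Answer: $-164$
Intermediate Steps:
$W{\left(-16,2 \right)} - 150 = \left(-16 + 2\right) - 150 = -14 - 150 = -164$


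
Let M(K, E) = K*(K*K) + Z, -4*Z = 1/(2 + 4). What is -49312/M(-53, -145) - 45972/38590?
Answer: -59294703354/68941980455 ≈ -0.86007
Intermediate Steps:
Z = -1/24 (Z = -1/(4*(2 + 4)) = -¼/6 = -¼*⅙ = -1/24 ≈ -0.041667)
M(K, E) = -1/24 + K³ (M(K, E) = K*(K*K) - 1/24 = K*K² - 1/24 = K³ - 1/24 = -1/24 + K³)
-49312/M(-53, -145) - 45972/38590 = -49312/(-1/24 + (-53)³) - 45972/38590 = -49312/(-1/24 - 148877) - 45972*1/38590 = -49312/(-3573049/24) - 22986/19295 = -49312*(-24/3573049) - 22986/19295 = 1183488/3573049 - 22986/19295 = -59294703354/68941980455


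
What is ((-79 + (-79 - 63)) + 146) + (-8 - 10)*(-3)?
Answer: -21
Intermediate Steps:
((-79 + (-79 - 63)) + 146) + (-8 - 10)*(-3) = ((-79 - 142) + 146) - 18*(-3) = (-221 + 146) + 54 = -75 + 54 = -21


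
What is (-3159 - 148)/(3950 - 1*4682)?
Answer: 3307/732 ≈ 4.5178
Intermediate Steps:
(-3159 - 148)/(3950 - 1*4682) = -3307/(3950 - 4682) = -3307/(-732) = -3307*(-1/732) = 3307/732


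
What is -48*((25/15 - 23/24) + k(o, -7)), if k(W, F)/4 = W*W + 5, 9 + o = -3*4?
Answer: -85666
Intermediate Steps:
o = -21 (o = -9 - 3*4 = -9 - 12 = -21)
k(W, F) = 20 + 4*W² (k(W, F) = 4*(W*W + 5) = 4*(W² + 5) = 4*(5 + W²) = 20 + 4*W²)
-48*((25/15 - 23/24) + k(o, -7)) = -48*((25/15 - 23/24) + (20 + 4*(-21)²)) = -48*((25*(1/15) - 23*1/24) + (20 + 4*441)) = -48*((5/3 - 23/24) + (20 + 1764)) = -48*(17/24 + 1784) = -48*42833/24 = -85666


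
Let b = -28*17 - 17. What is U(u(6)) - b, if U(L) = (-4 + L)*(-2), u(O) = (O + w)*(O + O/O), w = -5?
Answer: 487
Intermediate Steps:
u(O) = (1 + O)*(-5 + O) (u(O) = (O - 5)*(O + O/O) = (-5 + O)*(O + 1) = (-5 + O)*(1 + O) = (1 + O)*(-5 + O))
U(L) = 8 - 2*L
b = -493 (b = -476 - 17 = -493)
U(u(6)) - b = (8 - 2*(-5 + 6² - 4*6)) - 1*(-493) = (8 - 2*(-5 + 36 - 24)) + 493 = (8 - 2*7) + 493 = (8 - 14) + 493 = -6 + 493 = 487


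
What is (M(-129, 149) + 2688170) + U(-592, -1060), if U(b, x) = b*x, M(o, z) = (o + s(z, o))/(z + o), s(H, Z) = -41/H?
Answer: 4940368469/1490 ≈ 3.3157e+6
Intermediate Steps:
M(o, z) = (o - 41/z)/(o + z) (M(o, z) = (o - 41/z)/(z + o) = (o - 41/z)/(o + z))
(M(-129, 149) + 2688170) + U(-592, -1060) = ((-41 - 129*149)/(149*(-129 + 149)) + 2688170) - 592*(-1060) = ((1/149)*(-41 - 19221)/20 + 2688170) + 627520 = ((1/149)*(1/20)*(-19262) + 2688170) + 627520 = (-9631/1490 + 2688170) + 627520 = 4005363669/1490 + 627520 = 4940368469/1490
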